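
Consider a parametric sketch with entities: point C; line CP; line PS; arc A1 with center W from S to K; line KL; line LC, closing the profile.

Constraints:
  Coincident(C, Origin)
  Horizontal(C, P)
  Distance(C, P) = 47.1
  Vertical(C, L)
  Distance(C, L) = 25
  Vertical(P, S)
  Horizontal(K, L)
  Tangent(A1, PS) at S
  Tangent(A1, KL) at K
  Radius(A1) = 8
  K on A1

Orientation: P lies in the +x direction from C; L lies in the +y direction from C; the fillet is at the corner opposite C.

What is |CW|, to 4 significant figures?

42.64

C is at the origin; C and P share the same y with |CP| = 47.1 and P on the +x side, so P = (47.10, 0.000). CL is vertical with |CL| = 25.0 and L on the +y side, so L = (0.000, 25.00). The virtual corner opposite C is at (47.10, 25.00). The tangent condition forces WS to be normal to PS and the tangent condition forces WK to be normal to KL, with radius 8.0, so the center W sits 8.0 in from both sides at W = (39.10, 17.00). Then |CW| = |W − C| = 42.64.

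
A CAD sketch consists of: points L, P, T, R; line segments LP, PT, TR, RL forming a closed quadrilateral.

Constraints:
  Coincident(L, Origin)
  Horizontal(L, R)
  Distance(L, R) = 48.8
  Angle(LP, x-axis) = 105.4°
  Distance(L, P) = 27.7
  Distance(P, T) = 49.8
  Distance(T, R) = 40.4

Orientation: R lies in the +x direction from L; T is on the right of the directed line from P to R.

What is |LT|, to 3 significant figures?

22.8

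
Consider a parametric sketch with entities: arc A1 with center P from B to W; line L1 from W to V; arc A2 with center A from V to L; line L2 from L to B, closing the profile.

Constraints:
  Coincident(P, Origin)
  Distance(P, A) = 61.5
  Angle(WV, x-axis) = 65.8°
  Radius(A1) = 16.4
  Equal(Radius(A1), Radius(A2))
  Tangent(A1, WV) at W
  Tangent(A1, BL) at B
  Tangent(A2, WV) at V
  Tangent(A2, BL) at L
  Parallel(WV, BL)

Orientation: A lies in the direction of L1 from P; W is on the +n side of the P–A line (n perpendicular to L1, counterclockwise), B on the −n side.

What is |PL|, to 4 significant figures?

63.65

Tangency of A1 to both parallel lines with radius 16.4 puts W and B at P ± 16.4·n: W = (-14.96, 6.723), B = (14.96, -6.723). Equal radii place V and L the same way about A: V = A + 16.4·n = (10.25, 62.82), L = A − 16.4·n = (40.17, 49.37). Then |PL| = |L − P| = 63.65.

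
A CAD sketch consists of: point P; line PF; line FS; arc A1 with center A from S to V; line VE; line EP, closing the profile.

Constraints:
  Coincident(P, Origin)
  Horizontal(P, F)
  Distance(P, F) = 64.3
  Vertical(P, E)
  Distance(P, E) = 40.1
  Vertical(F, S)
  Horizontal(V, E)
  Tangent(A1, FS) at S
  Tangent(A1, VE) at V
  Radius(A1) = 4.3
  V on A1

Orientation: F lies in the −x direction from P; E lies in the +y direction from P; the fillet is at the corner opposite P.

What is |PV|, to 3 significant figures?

72.2

The virtual corner opposite P is at (-64.3, 40.1). The tangent condition forces AS to be normal to FS and since A1 is tangent to VE there, AV ⟂ VE, with radius 4.3, so the center A sits 4.3 in from both sides at A = (-60.0, 35.8). That places the tangent points at S = (-64.3, 35.8) on FS and V = (-60.0, 40.1) on VE. Then |PV| = |V − P| = 72.2.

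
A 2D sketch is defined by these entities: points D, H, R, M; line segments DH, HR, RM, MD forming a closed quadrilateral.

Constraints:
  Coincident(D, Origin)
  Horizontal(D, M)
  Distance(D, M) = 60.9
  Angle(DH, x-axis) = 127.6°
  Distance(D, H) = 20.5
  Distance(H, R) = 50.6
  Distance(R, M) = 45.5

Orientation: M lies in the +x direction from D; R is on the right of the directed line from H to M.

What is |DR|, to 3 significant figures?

30.2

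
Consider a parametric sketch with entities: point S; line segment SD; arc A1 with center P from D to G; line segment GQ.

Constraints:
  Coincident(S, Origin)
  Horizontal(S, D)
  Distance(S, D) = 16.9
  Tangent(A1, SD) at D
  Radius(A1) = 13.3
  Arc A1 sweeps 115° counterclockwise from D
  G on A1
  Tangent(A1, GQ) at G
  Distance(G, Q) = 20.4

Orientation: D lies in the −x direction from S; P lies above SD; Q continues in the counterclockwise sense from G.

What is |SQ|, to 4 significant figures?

39.76

S is at the origin; S and D share the same y with |SD| = 16.9 and D on the −x side, so D = (-16.90, 0.000). The tangent condition forces PD to be normal to SD, so P = D + (0, 13.3) = (-16.90, 13.30). On A1, D sits at bearing -90° from P; a 115° counterclockwise sweep puts G at bearing 25°, so G = P + 13.3·(cos 25°, sin 25°) = (-4.846, 18.92). Tangency of A1 to GQ means the radius PG is perpendicular to GQ, so GQ runs along (−sin 25°, cos 25°); with |GQ| = 20.4, Q = (-13.47, 37.41). Then |SQ| = |Q − S| = 39.76.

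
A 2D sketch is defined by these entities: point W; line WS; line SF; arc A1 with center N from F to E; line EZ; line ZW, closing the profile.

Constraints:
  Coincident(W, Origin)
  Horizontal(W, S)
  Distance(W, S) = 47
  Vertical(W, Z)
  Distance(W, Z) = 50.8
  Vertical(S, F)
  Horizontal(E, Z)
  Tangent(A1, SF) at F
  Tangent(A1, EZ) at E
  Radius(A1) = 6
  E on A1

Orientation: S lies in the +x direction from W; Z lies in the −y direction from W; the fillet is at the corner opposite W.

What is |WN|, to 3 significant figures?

60.7

WZ is vertical with |WZ| = 50.8 and Z on the −y side, so Z = (0.00, -50.8). The virtual corner opposite W is at (47.0, -50.8). The tangent condition forces NF to be normal to SF and the tangent condition forces NE to be normal to EZ, with radius 6.0, so the center N sits 6.0 in from both sides at N = (41.0, -44.8). Then |WN| = |N − W| = 60.7.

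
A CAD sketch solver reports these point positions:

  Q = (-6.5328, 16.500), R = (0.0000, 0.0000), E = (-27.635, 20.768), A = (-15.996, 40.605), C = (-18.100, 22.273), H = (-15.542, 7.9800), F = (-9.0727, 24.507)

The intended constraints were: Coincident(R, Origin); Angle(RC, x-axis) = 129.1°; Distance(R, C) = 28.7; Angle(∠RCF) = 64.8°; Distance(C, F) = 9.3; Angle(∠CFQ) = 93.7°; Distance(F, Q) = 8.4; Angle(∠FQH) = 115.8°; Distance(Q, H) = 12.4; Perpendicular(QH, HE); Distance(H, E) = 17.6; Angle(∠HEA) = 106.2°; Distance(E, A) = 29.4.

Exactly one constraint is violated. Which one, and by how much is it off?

Distance(E, A) = 29.4 — off by 6.40.

R = (0.00, 0.00) ✓; RC at 129.1° ✓; |RC| = 28.70 ✓; ∠RCF = 64.80° ✓; |CF| = 9.300 ✓; ∠CFQ = 93.70° ✓; |FQ| = 8.400 ✓; ∠FQH = 115.8° ✓; |QH| = 12.40 ✓; ∠(QH, HE) = 90.00° ✓; |HE| = 17.60 ✓; ∠HEA = 106.2° ✓; |EA| = 23.00 ✗.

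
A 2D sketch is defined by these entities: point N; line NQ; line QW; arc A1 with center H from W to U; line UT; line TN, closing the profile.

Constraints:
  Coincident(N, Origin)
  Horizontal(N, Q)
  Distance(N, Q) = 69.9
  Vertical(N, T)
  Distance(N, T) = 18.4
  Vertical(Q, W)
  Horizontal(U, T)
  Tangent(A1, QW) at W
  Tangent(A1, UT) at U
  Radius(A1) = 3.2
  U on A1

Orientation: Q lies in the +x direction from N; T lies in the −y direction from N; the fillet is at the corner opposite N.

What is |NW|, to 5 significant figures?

71.534

N is at the origin; N and Q share the same y with |NQ| = 69.9 and Q on the +x side, so Q = (69.900, 0.0000). NT is vertical with |NT| = 18.4 and T on the −y side, so T = (0.0000, -18.400). The virtual corner opposite N is at (69.900, -18.400). The tangent condition forces HW to be normal to QW and A1 meets UT tangentially, so HU is at right angles to UT, with radius 3.2, so the center H sits 3.2 in from both sides at H = (66.700, -15.200). That places the tangent points at W = (69.900, -15.200) on QW and U = (66.700, -18.400) on UT. Then |NW| = |W − N| = 71.534.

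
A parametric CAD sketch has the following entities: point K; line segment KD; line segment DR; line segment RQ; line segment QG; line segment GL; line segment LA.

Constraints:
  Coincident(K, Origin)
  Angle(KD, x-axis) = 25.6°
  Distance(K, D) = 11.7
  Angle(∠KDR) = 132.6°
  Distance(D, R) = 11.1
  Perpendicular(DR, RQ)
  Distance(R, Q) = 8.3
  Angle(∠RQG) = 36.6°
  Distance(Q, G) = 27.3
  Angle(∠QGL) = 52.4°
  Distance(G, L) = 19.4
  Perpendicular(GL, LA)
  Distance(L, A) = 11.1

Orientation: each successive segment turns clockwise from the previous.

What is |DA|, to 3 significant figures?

14.2

K is at the origin; KD runs at 25.6° with length 11.7, so D = (10.6, 5.06). ∠KDR = 132.6° gives DR at -21.8° from the x-axis; with |DR| = 11.1, R = (20.9, 0.933). DR ⟂ RQ, so RQ runs at -112°; with |RQ| = 8.3, Q = (17.8, -6.77). ∠RQG = 36.6° gives QG at 105° from the x-axis; with |QG| = 27.3, G = (10.8, 19.6). ∠QGL = 52.4° gives GL at -22.8° from the x-axis; with |GL| = 19.4, L = (28.7, 12.1). GL is perpendicular to LA, so LA runs at -113°; with |LA| = 11.1, A = (24.4, 1.87). Then |DA| = |A − D| = 14.2.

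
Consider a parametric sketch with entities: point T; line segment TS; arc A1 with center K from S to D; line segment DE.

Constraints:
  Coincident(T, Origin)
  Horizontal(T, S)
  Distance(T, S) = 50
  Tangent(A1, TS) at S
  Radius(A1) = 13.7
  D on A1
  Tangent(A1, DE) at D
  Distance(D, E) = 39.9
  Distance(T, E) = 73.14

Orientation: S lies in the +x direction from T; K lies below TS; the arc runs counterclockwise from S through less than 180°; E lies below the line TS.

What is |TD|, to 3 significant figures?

40.7

T is at the origin; TS is horizontal with |TS| = 50.0 and S on the +x side, so S = (50.0, 0.00). A1 meets TS tangentially, so KS is at right angles to TS, so K = S + (0, -13.7) = (50.0, -13.7). Since KD ⟂ DE (tangency), |KE| = √(13.7² + 39.9²) = 42.2 regardless of where D sits on A1. So E lies on both circle(T, 73.14) and circle(K, 42.2); the below-TS intersection is E = (47.3, -55.8). D is the foot of the tangent from E: D = (36.8, -17.3).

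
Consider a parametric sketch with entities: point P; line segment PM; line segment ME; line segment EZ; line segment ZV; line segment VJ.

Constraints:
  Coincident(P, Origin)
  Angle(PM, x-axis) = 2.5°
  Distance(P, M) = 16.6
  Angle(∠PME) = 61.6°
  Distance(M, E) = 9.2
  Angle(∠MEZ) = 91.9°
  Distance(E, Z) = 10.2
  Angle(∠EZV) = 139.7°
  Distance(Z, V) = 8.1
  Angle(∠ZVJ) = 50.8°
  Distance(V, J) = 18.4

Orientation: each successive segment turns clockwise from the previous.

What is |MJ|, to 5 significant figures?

1.5328

∠EZV = 139.7° gives ZV at 115.70° from the x-axis; with |ZV| = 8.1, V = (-0.26518, 3.8956). ∠ZVJ = 50.8° gives VJ at -13.500° from the x-axis; with |VJ| = 18.4, J = (17.626, -0.39981). Then |MJ| = |J − M| = 1.5328.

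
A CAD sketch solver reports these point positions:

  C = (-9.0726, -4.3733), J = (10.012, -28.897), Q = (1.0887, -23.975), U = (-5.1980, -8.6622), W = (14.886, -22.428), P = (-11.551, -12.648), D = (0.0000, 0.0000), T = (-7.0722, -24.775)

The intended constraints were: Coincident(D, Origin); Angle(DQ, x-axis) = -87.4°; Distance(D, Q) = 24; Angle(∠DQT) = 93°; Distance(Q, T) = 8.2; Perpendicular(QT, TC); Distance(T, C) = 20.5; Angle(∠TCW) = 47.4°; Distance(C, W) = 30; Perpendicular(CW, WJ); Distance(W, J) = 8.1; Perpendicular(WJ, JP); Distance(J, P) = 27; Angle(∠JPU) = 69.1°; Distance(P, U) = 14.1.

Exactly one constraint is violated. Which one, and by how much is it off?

Distance(P, U) = 14.1 — off by 6.60.

D = (0.00, 0.00) ✓; DQ at -87.40° ✓; |DQ| = 24.00 ✓; ∠DQT = 93.00° ✓; |QT| = 8.200 ✓; ∠(QT, TC) = 90.00° ✓; |TC| = 20.50 ✓; ∠TCW = 47.40° ✓; |CW| = 30.00 ✓; ∠(CW, WJ) = 89.99° ✓; |WJ| = 8.100 ✓; ∠(WJ, JP) = 90.00° ✓; |JP| = 27.00 ✓; ∠JPU = 69.10° ✓; |PU| = 7.500 ✗.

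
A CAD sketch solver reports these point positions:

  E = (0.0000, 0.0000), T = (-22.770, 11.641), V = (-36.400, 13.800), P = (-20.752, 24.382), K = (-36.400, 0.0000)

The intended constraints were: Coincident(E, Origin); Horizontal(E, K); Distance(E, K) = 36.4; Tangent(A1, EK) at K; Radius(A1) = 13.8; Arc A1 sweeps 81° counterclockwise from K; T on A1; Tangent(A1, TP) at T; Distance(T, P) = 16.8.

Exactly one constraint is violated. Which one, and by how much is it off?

Distance(T, P) = 16.8 — off by 3.90.

E = (0.00, 0.00) ✓; E.y = 0.00, K.y = 0.00 ✓; |EK| = 36.40 ✓; ∠(VK, KE) = 90.00° ✓; |VK| = 13.80 ✓; bearing(V→T) − bearing(V→K) = 81.00° ✓; |VT| = 13.80 ✓; ∠(VT, TP) = 90.00° ✓; |TP| = 12.90 ✗.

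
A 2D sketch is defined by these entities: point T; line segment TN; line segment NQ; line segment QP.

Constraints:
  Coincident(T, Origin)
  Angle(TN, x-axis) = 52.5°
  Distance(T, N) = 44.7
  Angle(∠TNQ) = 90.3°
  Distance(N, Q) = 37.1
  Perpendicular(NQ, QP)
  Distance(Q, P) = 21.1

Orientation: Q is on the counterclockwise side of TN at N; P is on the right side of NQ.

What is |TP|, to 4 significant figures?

75.65

∠TNQ = 90.3°, so NQ runs at 52.5° + (180° − 90.3°) = 142.2° from the x-axis; with |NQ| = 37.1, Q = N + 37.1·(cos 142.2°, sin 142.2°) = (-2.103, 58.20). The perpendicularity gives QP at right angles to NQ; with |QP| = 21.1 on the right of NQ, P = Q + 21.1·(0.6129, 0.7902) = (10.83, 74.87). Then |TP| = |P − T| = 75.65.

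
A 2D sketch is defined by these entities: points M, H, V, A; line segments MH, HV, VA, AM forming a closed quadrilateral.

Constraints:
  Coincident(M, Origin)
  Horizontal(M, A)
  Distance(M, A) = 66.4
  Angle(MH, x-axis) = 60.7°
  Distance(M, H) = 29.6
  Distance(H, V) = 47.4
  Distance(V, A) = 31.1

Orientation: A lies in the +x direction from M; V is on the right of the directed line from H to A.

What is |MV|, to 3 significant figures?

41.7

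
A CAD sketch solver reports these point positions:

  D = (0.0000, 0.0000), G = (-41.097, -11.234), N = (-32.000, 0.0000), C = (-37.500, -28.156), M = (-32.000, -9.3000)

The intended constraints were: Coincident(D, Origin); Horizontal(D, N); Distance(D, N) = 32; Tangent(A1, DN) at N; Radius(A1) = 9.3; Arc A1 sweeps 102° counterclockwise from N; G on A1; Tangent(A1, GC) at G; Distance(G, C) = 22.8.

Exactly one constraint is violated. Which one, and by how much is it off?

Distance(G, C) = 22.8 — off by 5.50.

D = (0.00, 0.00) ✓; D.y = 0.00, N.y = 0.00 ✓; |DN| = 32.00 ✓; ∠(MN, ND) = 90.00° ✓; |MN| = 9.300 ✓; bearing(M→G) − bearing(M→N) = 102.0° ✓; |MG| = 9.300 ✓; ∠(MG, GC) = 90.00° ✓; |GC| = 17.30 ✗.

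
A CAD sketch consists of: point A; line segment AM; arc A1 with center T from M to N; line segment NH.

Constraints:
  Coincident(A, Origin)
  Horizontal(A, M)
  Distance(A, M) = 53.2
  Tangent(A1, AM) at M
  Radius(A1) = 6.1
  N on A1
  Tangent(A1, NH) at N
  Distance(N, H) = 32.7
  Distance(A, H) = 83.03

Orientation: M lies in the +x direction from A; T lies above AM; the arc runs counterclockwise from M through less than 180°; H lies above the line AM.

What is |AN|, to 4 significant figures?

58.06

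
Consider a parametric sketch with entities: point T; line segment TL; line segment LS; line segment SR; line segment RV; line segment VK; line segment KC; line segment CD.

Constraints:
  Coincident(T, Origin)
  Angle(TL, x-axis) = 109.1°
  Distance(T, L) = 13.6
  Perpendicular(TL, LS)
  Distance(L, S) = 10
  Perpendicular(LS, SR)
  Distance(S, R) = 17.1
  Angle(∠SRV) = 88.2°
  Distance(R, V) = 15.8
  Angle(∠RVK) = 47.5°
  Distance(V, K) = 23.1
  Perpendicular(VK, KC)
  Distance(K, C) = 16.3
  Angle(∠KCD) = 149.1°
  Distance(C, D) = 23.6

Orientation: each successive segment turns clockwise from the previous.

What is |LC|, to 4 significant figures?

24.81

T is at the origin; TL runs at 109.1° with length 13.6, so L = (-4.450, 12.85). The perpendicularity gives LS at right angles to TL, so LS runs at 19.10°; with |LS| = 10.0, S = (4.999, 16.12). LS ⟂ SR, so SR runs at -70.90°; with |SR| = 17.1, R = (10.59, -0.03514). ∠SRV = 88.2° gives RV at -162.7° from the x-axis; with |RV| = 15.8, V = (-4.490, -4.734). ∠RVK = 47.5° gives VK at 64.80° from the x-axis; with |VK| = 23.1, K = (5.345, 16.17). The perpendicularity gives KC at right angles to VK, so KC runs at -25.20°; with |KC| = 16.3, C = (20.09, 9.228). Then |LC| = |C − L| = 24.81.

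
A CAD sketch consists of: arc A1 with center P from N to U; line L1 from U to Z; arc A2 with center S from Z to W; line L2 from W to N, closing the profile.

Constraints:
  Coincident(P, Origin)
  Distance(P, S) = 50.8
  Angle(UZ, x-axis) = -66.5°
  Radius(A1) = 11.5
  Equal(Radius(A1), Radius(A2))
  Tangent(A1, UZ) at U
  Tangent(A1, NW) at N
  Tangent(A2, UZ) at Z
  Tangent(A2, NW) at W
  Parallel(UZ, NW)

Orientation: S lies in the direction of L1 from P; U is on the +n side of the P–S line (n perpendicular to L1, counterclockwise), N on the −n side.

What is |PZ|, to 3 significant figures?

52.1

The slot axis is L1's direction at -66.5°, so u = (cos -66.5°, sin -66.5°) = (0.399, -0.917) and n = (−sin -66.5°, cos -66.5°) = (0.917, 0.399). P is at the origin and S lies 50.8 along u from P, so S = 50.8·u = (20.3, -46.6). Tangency of A1 to both parallel lines with radius 11.5 puts U and N at P ± 11.5·n: U = (10.5, 4.59), N = (-10.5, -4.59). Equal radii place Z and W the same way about S: Z = S + 11.5·n = (30.8, -42.0), W = S − 11.5·n = (9.71, -51.2). Then |PZ| = |Z − P| = 52.1.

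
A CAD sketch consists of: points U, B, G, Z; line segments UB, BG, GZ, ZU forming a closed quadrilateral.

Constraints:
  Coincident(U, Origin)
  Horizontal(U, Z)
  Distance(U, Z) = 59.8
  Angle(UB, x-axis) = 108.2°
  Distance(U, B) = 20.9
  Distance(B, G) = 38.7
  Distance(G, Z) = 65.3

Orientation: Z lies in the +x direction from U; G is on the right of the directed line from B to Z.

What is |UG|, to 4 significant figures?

18.87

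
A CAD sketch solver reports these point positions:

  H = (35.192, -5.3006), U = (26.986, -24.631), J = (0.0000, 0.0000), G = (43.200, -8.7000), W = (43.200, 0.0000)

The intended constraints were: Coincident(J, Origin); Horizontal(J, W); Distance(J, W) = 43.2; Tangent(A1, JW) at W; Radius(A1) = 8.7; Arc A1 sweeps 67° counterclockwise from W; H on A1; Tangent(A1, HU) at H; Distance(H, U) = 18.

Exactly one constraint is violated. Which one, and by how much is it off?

Distance(H, U) = 18 — off by 3.00.

J = (0.00, 0.00) ✓; J.y = 0.00, W.y = 0.00 ✓; |JW| = 43.20 ✓; ∠(GW, WJ) = 90.00° ✓; |GW| = 8.700 ✓; bearing(G→H) − bearing(G→W) = 67.00° ✓; |GH| = 8.700 ✓; ∠(GH, HU) = 90.00° ✓; |HU| = 21.00 ✗.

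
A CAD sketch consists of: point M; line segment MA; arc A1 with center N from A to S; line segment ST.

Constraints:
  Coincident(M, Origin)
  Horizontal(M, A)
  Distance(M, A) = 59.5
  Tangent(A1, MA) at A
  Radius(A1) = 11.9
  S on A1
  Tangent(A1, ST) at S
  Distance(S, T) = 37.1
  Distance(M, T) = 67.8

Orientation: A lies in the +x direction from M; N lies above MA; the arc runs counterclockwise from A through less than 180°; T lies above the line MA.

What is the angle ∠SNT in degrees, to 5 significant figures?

72.216°

Checks: ∠(NA, AM) = 90.00° ✓; |NS| = 11.90 ✓; ∠(NS, ST) = 90.00° ✓; |ST| = 37.10 ✓; |MT| = 67.80 ✓.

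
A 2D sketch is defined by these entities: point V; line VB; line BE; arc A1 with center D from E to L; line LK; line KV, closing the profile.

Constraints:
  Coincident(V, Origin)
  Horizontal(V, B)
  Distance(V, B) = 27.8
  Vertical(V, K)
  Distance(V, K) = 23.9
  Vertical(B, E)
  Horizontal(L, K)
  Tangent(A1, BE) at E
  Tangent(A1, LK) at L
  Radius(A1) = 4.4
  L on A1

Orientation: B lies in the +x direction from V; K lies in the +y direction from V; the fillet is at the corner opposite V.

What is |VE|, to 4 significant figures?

33.96

V is at the origin; VB is horizontal with |VB| = 27.8 and B on the +x side, so B = (27.80, 0.000). VK is vertical with |VK| = 23.9 and K on the +y side, so K = (0.000, 23.90). The virtual corner opposite V is at (27.80, 23.90). The tangent condition forces DE to be normal to BE and the tangent condition forces DL to be normal to LK, with radius 4.4, so the center D sits 4.4 in from both sides at D = (23.40, 19.50). That places the tangent points at E = (27.80, 19.50) on BE and L = (23.40, 23.90) on LK. Then |VE| = |E − V| = 33.96.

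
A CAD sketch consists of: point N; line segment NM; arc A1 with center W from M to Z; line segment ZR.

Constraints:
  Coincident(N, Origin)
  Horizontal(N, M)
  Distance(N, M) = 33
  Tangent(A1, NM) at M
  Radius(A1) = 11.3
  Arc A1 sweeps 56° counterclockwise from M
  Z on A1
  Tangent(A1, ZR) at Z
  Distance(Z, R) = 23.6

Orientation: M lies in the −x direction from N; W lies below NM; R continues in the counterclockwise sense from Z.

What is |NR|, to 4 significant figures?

60.75

On A1, M sits at bearing 90° from W; a 56° counterclockwise sweep puts Z at bearing 146°, so Z = W + 11.3·(cos 146°, sin 146°) = (-42.37, -4.981). A1 meets ZR tangentially, so WZ is at right angles to ZR, so ZR runs along (−sin 146°, cos 146°); with |ZR| = 23.6, R = (-55.57, -24.55). Then |NR| = |R − N| = 60.75.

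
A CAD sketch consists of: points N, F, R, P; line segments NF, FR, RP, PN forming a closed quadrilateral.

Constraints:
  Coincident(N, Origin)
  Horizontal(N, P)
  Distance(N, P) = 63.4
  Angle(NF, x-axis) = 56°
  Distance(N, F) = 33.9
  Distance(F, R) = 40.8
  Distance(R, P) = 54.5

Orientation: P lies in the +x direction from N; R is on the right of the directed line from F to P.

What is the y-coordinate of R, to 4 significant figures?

-11.74

Checks: |FR| = 40.80 ✓; |RP| = 54.50 ✓.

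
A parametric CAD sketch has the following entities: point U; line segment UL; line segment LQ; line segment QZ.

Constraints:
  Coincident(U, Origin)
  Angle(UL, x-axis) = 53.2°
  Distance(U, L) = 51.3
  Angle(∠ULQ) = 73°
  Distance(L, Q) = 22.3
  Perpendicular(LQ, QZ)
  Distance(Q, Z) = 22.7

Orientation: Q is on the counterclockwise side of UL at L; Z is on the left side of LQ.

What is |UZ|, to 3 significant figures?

27.4

∠ULQ = 73.0°, so LQ runs at 53.2° + (180° − 73.0°) = 160° from the x-axis; with |LQ| = 22.3, Q = L + 22.3·(cos 160°, sin 160°) = (9.75, 48.6). LQ is perpendicular to QZ; with |QZ| = 22.7 on the left of LQ, Z = Q + 22.7·(-0.339, -0.941) = (2.06, 27.3). Then |UZ| = |Z − U| = 27.4.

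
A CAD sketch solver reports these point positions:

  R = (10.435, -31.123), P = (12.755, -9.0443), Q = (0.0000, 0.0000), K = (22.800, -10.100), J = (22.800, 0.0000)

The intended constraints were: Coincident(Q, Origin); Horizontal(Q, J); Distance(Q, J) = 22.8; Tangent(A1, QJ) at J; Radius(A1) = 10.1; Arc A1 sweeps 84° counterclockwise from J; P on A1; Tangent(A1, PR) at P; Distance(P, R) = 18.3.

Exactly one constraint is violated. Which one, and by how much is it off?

Distance(P, R) = 18.3 — off by 3.90.

Q = (0.00, 0.00) ✓; Q.y = 0.00, J.y = 0.00 ✓; |QJ| = 22.80 ✓; ∠(KJ, JQ) = 90.00° ✓; |KJ| = 10.10 ✓; bearing(K→P) − bearing(K→J) = 84.00° ✓; |KP| = 10.10 ✓; ∠(KP, PR) = 90.00° ✓; |PR| = 22.20 ✗.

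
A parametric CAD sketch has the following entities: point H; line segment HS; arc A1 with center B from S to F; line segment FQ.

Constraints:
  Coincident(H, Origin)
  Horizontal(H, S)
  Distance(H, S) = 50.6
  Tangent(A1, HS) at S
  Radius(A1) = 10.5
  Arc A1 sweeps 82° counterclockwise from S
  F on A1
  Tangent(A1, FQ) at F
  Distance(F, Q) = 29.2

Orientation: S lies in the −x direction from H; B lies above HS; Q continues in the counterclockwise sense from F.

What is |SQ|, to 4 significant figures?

40.62

On A1, S sits at bearing -90° from B; an 82° counterclockwise sweep puts F at bearing -8°, so F = B + 10.5·(cos -8°, sin -8°) = (-40.20, 9.039). A1 meets FQ tangentially, so BF is at right angles to FQ, so FQ runs along (−sin -8°, cos -8°); with |FQ| = 29.2, Q = (-36.14, 37.95). Then |SQ| = |Q − S| = 40.62.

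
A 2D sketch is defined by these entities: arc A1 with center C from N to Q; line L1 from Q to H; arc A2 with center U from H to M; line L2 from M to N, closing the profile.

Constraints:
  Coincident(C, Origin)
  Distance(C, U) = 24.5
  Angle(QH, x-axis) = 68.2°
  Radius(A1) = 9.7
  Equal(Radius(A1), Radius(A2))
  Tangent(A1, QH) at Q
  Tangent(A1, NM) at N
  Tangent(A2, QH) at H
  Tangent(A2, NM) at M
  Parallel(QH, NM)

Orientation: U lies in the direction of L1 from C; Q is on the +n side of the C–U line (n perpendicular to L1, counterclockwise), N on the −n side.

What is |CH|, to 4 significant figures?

26.35

The slot axis is L1's direction at 68.2°, so u = (cos 68.2°, sin 68.2°) = (0.3714, 0.9285) and n = (−sin 68.2°, cos 68.2°) = (-0.9285, 0.3714). C is at the origin and U lies 24.5 along u from C, so U = 24.5·u = (9.099, 22.75). Tangency of A1 to both parallel lines with radius 9.7 puts Q and N at C ± 9.7·n: Q = (-9.006, 3.602), N = (9.006, -3.602). Equal radii place H and M the same way about U: H = U + 9.7·n = (0.09220, 26.35), M = U − 9.7·n = (18.10, 19.15). Then |CH| = |H − C| = 26.35.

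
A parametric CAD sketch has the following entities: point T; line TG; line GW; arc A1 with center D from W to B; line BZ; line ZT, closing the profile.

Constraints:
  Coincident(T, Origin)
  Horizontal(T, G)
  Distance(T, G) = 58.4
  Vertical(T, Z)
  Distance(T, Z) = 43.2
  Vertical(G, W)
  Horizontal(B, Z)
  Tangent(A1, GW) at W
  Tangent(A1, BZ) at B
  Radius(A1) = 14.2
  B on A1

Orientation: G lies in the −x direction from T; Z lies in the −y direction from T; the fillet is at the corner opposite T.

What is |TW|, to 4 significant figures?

65.20

The virtual corner opposite T is at (-58.40, -43.20). The tangent condition forces DW to be normal to GW and A1 meets BZ tangentially, so DB is at right angles to BZ, with radius 14.2, so the center D sits 14.2 in from both sides at D = (-44.20, -29.00). That places the tangent points at W = (-58.40, -29.00) on GW and B = (-44.20, -43.20) on BZ. Then |TW| = |W − T| = 65.20.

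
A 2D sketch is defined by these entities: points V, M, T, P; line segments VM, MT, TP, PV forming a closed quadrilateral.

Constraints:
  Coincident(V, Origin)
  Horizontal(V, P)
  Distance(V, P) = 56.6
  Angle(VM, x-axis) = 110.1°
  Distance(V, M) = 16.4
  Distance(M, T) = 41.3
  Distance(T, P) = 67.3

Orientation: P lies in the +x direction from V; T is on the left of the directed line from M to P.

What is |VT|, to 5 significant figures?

53.665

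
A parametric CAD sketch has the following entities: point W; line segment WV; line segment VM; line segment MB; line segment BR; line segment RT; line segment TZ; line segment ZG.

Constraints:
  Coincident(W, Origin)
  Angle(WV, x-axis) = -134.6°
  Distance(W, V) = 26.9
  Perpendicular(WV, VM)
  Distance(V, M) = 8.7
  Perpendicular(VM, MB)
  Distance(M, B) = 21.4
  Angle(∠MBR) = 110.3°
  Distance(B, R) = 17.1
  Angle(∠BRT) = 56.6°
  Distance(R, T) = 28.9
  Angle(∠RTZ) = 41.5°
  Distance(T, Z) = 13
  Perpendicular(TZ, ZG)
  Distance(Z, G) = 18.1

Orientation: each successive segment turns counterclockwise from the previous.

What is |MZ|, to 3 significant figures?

11.1

W is at the origin; WV runs at -134.6° with length 26.9, so V = (-18.9, -19.2). WV ⟂ VM, so VM runs at -44.6°; with |VM| = 8.7, M = (-12.7, -25.3). VM ⟂ MB, so MB runs at 45.4°; with |MB| = 21.4, B = (2.33, -10.0). ∠MBR = 110.3° gives BR at 115° from the x-axis; with |BR| = 17.1, R = (-4.92, 5.46). ∠BRT = 56.6° gives RT at -122° from the x-axis; with |RT| = 28.9, T = (-20.0, -19.2). ∠RTZ = 41.5° gives TZ at 17.0° from the x-axis; with |TZ| = 13.0, Z = (-7.59, -15.4). Then |MZ| = |Z − M| = 11.1.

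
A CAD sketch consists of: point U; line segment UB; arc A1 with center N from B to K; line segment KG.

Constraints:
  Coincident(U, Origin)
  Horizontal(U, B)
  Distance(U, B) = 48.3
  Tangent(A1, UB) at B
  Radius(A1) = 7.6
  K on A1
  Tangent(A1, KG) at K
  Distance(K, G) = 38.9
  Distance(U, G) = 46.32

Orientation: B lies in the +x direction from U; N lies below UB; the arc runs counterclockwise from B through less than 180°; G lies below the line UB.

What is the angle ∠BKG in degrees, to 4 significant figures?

147.9°

Checks: |NK| = 7.600 ✓; ∠(NK, KG) = 90.00° ✓; |KG| = 38.90 ✓; |UG| = 46.32 ✓.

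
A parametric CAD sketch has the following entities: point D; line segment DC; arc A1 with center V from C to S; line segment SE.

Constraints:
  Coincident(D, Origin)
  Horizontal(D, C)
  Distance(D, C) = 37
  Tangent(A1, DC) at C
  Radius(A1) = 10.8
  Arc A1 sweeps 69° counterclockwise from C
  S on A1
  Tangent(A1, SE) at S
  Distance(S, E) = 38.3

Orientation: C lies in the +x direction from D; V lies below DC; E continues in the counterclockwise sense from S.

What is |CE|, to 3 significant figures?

48.9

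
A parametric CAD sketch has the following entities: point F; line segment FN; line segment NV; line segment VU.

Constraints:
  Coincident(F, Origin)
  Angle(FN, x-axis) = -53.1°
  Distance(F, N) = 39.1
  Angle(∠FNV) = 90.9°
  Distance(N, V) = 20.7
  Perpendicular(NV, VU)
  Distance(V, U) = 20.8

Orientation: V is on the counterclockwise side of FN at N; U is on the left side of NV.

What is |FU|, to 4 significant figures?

28.09

F is at the origin; FN runs at -53.1° with length 39.1, so N = 39.1·(cos -53.1°, sin -53.1°) = (23.48, -31.27). ∠FNV = 90.9°, so NV runs at -53.1° + (180° − 90.9°) = 36.00° from the x-axis; with |NV| = 20.7, V = N + 20.7·(cos 36.00°, sin 36.00°) = (40.22, -19.10). The perpendicularity gives VU at right angles to NV; with |VU| = 20.8 on the left of NV, U = V + 20.8·(-0.5878, 0.8090) = (28.00, -2.273). Then |FU| = |U − F| = 28.09.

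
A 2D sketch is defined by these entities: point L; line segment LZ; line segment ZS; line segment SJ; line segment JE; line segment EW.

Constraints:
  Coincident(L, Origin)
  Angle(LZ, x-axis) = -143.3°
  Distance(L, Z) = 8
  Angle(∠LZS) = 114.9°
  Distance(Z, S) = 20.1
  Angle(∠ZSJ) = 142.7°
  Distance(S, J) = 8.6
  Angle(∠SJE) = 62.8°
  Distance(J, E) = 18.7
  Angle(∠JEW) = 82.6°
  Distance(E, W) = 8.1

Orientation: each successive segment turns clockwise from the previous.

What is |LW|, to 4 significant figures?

11.05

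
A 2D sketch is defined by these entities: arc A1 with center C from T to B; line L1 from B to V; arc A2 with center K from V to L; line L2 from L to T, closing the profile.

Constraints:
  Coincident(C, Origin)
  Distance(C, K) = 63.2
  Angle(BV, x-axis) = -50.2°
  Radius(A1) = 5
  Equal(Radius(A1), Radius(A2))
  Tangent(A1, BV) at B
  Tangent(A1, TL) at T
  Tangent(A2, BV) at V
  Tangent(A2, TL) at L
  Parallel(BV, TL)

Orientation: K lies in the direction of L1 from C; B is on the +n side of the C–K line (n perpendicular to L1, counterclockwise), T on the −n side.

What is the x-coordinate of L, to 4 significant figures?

36.61

Tangency of A1 to both parallel lines with radius 5.0 puts B and T at C ± 5.0·n: B = (3.841, 3.201), T = (-3.841, -3.201). Equal radii place V and L the same way about K: V = K + 5.0·n = (44.30, -45.35), L = K − 5.0·n = (36.61, -51.76). So L.x = 36.61.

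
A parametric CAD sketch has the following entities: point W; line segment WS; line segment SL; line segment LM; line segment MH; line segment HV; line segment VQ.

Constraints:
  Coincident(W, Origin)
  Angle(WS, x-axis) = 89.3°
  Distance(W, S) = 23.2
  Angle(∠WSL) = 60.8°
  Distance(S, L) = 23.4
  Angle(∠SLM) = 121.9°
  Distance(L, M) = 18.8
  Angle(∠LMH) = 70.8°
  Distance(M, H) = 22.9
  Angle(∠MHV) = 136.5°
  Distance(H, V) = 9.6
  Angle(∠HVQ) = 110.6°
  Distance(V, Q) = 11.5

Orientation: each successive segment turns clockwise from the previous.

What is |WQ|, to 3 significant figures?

16.8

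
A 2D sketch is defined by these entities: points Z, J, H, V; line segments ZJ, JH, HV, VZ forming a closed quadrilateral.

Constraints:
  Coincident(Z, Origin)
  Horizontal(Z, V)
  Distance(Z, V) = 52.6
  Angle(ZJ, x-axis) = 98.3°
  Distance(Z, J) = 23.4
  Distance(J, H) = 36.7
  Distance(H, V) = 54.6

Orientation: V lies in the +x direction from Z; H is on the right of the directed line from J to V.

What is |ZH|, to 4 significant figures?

13.42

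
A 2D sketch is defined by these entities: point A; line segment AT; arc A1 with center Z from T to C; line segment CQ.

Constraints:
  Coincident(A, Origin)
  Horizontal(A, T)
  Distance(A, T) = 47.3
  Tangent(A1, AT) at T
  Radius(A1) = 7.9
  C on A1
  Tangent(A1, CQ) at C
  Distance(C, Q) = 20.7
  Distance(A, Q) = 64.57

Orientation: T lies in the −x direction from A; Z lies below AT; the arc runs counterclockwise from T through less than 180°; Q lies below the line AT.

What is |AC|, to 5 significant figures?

55.462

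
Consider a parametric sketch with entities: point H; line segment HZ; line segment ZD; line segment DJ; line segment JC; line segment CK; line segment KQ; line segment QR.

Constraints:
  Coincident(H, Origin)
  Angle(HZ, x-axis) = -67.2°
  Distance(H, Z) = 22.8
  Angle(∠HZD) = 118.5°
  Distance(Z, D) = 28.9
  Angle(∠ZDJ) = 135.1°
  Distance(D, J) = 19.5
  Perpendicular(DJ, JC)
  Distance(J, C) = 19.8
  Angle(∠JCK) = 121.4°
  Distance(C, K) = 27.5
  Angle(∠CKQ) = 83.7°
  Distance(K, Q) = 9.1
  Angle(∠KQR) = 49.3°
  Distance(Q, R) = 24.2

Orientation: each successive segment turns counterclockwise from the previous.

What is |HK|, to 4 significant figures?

12.94

H is at the origin; HZ runs at -67.2° with length 22.8, so Z = (8.835, -21.02). ∠HZD = 118.5° gives ZD at -5.700° from the x-axis; with |ZD| = 28.9, D = (37.59, -23.89). ∠ZDJ = 135.1° gives DJ at 39.20° from the x-axis; with |DJ| = 19.5, J = (52.70, -11.56). DJ is perpendicular to JC, so JC runs at 129.2°; with |JC| = 19.8, C = (40.19, 3.780). ∠JCK = 121.4° gives CK at -172.2° from the x-axis; with |CK| = 27.5, K = (12.94, 0.04747). Then |HK| = |K − H| = 12.94.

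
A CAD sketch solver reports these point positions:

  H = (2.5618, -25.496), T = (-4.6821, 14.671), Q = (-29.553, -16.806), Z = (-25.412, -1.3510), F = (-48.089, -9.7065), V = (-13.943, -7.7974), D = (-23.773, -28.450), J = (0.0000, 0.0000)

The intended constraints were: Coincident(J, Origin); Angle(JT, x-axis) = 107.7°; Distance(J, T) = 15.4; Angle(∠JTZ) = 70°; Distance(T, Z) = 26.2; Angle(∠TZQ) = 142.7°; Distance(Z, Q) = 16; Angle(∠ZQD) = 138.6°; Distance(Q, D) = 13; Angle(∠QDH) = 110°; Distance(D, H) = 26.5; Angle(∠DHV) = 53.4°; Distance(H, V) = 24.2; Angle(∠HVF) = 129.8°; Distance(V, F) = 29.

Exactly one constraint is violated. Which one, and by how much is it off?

Distance(V, F) = 29 — off by 5.20.

J = (0.00, 0.00) ✓; JT at 107.7° ✓; |JT| = 15.40 ✓; ∠JTZ = 70.00° ✓; |TZ| = 26.20 ✓; ∠TZQ = 142.7° ✓; |ZQ| = 16.00 ✓; ∠ZQD = 138.6° ✓; |QD| = 13.00 ✓; ∠QDH = 110.0° ✓; |DH| = 26.50 ✓; ∠DHV = 53.40° ✓; |HV| = 24.20 ✓; ∠HVF = 129.8° ✓; |VF| = 34.20 ✗.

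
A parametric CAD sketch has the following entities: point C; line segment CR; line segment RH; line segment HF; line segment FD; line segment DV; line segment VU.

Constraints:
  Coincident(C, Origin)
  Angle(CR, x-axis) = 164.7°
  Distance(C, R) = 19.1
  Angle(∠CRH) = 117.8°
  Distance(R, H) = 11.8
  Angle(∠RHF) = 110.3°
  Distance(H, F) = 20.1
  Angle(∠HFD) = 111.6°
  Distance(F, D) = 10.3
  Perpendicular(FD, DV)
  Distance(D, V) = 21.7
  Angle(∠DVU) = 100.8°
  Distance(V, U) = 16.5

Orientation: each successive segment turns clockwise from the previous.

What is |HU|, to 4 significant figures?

6.283

C is at the origin; CR runs at 164.7° with length 19.1, so R = (-18.42, 5.040). ∠CRH = 117.8° gives RH at 102.5° from the x-axis; with |RH| = 11.8, H = (-20.98, 16.56). ∠RHF = 110.3° gives HF at 32.80° from the x-axis; with |HF| = 20.1, F = (-4.082, 27.45). ∠HFD = 111.6° gives FD at -35.60° from the x-axis; with |FD| = 10.3, D = (4.293, 21.45). FD ⟂ DV, so DV runs at -125.6°; with |DV| = 21.7, V = (-8.339, 3.808). ∠DVU = 100.8° gives VU at 155.2° from the x-axis; with |VU| = 16.5, U = (-23.32, 10.73). Then |HU| = |U − H| = 6.283.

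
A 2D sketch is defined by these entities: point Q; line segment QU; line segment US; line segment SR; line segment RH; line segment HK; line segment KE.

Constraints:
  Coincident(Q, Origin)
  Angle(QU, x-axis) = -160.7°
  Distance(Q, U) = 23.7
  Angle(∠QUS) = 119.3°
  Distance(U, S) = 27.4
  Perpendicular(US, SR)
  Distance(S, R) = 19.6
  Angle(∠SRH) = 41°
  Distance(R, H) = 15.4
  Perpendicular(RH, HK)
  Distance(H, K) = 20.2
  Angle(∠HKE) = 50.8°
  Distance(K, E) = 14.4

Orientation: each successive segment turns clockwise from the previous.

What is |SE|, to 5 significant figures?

10.697

RH ⟂ HK, so HK runs at 179.60°; with |HK| = 20.2, K = (-50.266, 9.7303). ∠HKE = 50.8° gives KE at 50.400° from the x-axis; with |KE| = 14.4, E = (-41.088, 20.826). Then |SE| = |E − S| = 10.697.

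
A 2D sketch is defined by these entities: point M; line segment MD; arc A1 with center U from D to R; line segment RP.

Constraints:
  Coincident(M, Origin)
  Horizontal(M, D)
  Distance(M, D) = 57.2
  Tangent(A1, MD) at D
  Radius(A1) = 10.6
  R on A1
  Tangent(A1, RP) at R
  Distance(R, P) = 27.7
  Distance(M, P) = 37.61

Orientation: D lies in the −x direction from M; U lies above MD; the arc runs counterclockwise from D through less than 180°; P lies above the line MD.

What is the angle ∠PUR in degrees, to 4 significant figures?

69.06°

Checks: |UD| = 10.60 ✓; |UR| = 10.60 ✓; ∠(UR, RP) = 90.00° ✓; |RP| = 27.70 ✓; |MP| = 37.61 ✓.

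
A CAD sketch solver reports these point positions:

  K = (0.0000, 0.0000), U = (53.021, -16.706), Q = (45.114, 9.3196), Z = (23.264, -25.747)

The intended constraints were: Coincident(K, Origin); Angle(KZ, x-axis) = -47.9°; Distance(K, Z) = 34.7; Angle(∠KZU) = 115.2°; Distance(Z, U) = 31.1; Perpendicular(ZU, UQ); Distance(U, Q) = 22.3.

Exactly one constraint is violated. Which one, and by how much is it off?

Distance(U, Q) = 22.3 — off by 4.90.

K = (0.00, 0.00) ✓; KZ at -47.90° ✓; |KZ| = 34.70 ✓; ∠KZU = 115.2° ✓; |ZU| = 31.10 ✓; ∠(ZU, UQ) = 90.00° ✓; |UQ| = 27.20 ✗.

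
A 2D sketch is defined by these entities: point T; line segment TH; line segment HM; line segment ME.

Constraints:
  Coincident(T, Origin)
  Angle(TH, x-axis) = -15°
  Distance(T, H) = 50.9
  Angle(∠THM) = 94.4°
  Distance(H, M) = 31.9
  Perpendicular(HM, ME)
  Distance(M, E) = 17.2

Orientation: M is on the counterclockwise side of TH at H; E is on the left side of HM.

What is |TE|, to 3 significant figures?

49.1

T is at the origin; TH runs at -15.0° with length 50.9, so H = 50.9·(cos -15.0°, sin -15.0°) = (49.2, -13.2). ∠THM = 94.4°, so HM runs at -15.0° + (180° − 94.4°) = 70.6° from the x-axis; with |HM| = 31.9, M = H + 31.9·(cos 70.6°, sin 70.6°) = (59.8, 16.9). HM ⟂ ME; with |ME| = 17.2 on the left of HM, E = M + 17.2·(-0.943, 0.332) = (43.5, 22.6). Then |TE| = |E − T| = 49.1.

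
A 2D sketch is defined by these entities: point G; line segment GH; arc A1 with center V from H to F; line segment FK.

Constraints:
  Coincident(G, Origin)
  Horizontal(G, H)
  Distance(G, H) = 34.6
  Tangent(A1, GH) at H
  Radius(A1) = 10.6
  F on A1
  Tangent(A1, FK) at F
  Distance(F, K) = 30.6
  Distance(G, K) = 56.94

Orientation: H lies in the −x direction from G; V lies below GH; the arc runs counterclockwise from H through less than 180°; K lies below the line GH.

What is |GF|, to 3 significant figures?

46.8

Checks: |VF| = 10.60 ✓; ∠(VF, FK) = 90.00° ✓; |FK| = 30.60 ✓; |GK| = 56.94 ✓.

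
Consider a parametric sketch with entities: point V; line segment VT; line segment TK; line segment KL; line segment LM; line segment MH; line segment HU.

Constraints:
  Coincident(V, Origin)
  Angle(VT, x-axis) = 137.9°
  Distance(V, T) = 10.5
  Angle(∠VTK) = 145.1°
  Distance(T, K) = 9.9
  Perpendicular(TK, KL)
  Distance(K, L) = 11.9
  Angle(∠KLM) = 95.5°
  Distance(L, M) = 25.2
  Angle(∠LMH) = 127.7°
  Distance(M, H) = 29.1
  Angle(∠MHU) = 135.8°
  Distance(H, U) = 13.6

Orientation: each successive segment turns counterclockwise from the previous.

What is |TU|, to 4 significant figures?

40.44

∠LMH = 127.7° gives MH at 39.60° from the x-axis; with |MH| = 29.1, H = (27.90, 9.483). ∠MHU = 135.8° gives HU at 83.80° from the x-axis; with |HU| = 13.6, U = (29.37, 23.00). Then |TU| = |U − T| = 40.44.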